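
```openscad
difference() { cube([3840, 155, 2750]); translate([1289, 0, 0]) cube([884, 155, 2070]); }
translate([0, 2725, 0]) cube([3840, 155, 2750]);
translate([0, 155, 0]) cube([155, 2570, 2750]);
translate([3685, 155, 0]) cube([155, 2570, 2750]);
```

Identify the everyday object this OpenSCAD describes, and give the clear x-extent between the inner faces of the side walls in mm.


A single room. The interior width is 3530 mm.

Four walls enclosing a rectangle with a door in the front wall — a room. Outside width 3840 minus two 155 mm walls gives 3530 mm.


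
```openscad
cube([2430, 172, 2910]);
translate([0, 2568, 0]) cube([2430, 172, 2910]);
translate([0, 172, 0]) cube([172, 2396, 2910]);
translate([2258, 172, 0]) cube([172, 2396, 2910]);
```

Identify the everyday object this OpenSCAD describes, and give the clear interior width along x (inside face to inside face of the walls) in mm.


A house (or room) frame. The interior width is 2086 mm.

Four 2910 mm walls enclosing a rectangle with no floor or roof — a room or house frame. Outside width is 2430 mm and wall thickness is 172 mm, so the interior width is 2430 − 2 × 172 = 2086 mm.


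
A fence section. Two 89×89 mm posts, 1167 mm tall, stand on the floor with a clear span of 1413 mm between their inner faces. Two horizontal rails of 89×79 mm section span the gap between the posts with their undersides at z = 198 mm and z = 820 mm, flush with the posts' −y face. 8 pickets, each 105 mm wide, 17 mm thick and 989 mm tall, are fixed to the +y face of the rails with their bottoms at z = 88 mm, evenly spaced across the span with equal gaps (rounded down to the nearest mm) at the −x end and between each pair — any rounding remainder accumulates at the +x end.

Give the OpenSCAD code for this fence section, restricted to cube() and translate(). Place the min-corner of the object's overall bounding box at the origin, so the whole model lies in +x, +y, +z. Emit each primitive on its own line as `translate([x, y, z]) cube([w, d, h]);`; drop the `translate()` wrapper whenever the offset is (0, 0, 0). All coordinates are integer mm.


cube([89, 89, 1167]);
translate([1502, 0, 0]) cube([89, 89, 1167]);
translate([89, 0, 198]) cube([1413, 89, 79]);
translate([89, 0, 820]) cube([1413, 89, 79]);
translate([152, 89, 88]) cube([105, 17, 989]);
translate([320, 89, 88]) cube([105, 17, 989]);
translate([488, 89, 88]) cube([105, 17, 989]);
translate([656, 89, 88]) cube([105, 17, 989]);
translate([824, 89, 88]) cube([105, 17, 989]);
translate([992, 89, 88]) cube([105, 17, 989]);
translate([1160, 89, 88]) cube([105, 17, 989]);
translate([1328, 89, 88]) cube([105, 17, 989]);


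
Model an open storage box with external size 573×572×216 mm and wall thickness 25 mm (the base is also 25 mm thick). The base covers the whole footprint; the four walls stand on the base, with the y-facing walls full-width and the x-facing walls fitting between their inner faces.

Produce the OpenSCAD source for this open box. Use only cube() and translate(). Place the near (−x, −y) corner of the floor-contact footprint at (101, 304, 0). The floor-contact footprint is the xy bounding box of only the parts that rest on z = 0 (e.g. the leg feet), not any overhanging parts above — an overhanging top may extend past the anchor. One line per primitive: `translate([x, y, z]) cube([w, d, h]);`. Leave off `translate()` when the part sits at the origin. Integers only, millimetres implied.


translate([101, 304, 0]) cube([573, 572, 25]);
translate([101, 304, 25]) cube([573, 25, 191]);
translate([101, 851, 25]) cube([573, 25, 191]);
translate([101, 329, 25]) cube([25, 522, 191]);
translate([649, 329, 25]) cube([25, 522, 191]);


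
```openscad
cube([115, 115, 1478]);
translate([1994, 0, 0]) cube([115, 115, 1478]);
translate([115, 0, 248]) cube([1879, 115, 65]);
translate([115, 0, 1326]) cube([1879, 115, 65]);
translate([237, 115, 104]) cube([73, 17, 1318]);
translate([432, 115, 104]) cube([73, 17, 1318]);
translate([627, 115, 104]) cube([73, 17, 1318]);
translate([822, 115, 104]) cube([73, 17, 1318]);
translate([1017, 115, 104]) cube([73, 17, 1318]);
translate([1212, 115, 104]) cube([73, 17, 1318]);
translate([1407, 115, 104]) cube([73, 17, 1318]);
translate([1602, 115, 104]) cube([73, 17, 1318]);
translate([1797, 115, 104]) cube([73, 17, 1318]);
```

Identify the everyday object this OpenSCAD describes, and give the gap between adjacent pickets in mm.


A fence section. The picket gap is 122 mm.

Two posts, two rails, 9 pickets — a fence section. Span 1879 mm holds 9 pickets of 73 mm with 10 equal gaps: ⌊(1879 − 9·73) / 10⌋ = 122 mm.


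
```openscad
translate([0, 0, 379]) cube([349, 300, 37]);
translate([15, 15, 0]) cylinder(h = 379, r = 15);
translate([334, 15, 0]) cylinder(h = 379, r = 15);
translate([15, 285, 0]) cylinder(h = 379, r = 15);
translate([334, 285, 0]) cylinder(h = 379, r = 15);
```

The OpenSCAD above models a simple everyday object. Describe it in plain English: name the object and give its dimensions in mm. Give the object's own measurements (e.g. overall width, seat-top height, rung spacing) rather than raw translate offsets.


A four-legged stool. The seat is a 349×300×37 mm slab whose top surface is at z = 416 mm; four round legs, each 30 mm in diameter, run from the floor (z = 0) to the underside of the seat, each leg's axis is inset half a diameter from the nearest pair of seat edges (so the leg's bounding box is flush with the corner).


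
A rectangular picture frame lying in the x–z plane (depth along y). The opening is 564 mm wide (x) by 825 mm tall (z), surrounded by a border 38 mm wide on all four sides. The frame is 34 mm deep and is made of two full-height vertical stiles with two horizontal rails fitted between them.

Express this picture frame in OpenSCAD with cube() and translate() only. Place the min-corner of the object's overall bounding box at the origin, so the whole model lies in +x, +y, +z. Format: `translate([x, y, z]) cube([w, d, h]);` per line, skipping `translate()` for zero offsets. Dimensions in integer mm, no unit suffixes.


cube([38, 34, 901]);
translate([602, 0, 0]) cube([38, 34, 901]);
translate([38, 0, 0]) cube([564, 34, 38]);
translate([38, 0, 863]) cube([564, 34, 38]);


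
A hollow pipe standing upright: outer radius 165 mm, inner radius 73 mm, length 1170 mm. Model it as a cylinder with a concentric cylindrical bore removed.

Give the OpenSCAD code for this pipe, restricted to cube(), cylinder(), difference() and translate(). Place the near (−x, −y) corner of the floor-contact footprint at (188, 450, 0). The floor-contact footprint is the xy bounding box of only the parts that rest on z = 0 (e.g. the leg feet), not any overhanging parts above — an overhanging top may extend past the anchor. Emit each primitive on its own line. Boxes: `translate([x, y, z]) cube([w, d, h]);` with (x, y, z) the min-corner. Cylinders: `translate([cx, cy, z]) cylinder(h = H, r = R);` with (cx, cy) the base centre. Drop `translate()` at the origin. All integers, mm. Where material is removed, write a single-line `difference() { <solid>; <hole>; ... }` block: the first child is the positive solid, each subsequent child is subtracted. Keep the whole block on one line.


difference() { translate([353, 615, 0]) cylinder(h = 1170, r = 165); translate([353, 615, 0]) cylinder(h = 1170, r = 73); }


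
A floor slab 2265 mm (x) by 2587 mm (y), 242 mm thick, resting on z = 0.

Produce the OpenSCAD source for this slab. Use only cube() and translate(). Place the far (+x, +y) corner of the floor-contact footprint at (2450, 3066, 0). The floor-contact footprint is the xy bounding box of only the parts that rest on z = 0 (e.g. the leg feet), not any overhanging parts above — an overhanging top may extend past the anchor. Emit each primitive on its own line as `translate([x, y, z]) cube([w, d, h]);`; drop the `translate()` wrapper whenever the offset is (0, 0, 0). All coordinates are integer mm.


translate([185, 479, 0]) cube([2265, 2587, 242]);


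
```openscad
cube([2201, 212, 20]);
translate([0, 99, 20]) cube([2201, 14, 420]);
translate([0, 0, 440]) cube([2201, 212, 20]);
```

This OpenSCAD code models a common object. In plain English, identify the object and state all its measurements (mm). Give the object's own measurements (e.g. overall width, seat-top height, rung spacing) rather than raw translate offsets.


An I-beam lying along x, 2201 mm long. Overall section height 460 mm. Two flanges 212 mm wide (y) and 20 mm thick, one on the floor and one at the top; a web 14 mm thick runs between them, centred on the flange width.


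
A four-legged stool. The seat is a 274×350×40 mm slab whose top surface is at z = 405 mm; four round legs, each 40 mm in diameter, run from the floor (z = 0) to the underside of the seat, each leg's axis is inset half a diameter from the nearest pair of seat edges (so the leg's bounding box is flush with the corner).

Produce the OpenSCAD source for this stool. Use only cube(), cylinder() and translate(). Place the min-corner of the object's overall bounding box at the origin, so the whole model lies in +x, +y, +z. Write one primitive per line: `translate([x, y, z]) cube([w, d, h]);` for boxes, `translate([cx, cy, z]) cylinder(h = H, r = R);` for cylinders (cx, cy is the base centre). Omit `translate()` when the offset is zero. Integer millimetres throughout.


// leg_h = 405 - 40 = 365
translate([0, 0, 365]) cube([274, 350, 40]);
translate([20, 20, 0]) cylinder(h = 365, r = 20);
translate([254, 20, 0]) cylinder(h = 365, r = 20);
translate([20, 330, 0]) cylinder(h = 365, r = 20);
translate([254, 330, 0]) cylinder(h = 365, r = 20);


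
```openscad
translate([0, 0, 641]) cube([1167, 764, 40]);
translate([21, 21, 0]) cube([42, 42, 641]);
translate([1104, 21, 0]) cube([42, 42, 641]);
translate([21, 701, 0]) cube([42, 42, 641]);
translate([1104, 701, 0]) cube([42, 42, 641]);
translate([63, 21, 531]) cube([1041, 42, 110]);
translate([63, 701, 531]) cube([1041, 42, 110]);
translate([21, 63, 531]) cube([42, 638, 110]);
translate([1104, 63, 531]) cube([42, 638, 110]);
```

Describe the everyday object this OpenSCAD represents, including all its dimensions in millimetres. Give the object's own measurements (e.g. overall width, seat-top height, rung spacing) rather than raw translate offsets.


A rectangular dining table. The top is 1167×764×40 mm with its upper surface at z = 681 mm. It stands on four 42×42 mm square legs, each inset 21 mm from the nearest pair of top edges, running from the floor to the underside of the top. Four apron rails, 42 mm thick and 110 mm tall, run between adjacent legs with their top edges flush with the underside of the top and their outer faces flush with the legs' outer faces.


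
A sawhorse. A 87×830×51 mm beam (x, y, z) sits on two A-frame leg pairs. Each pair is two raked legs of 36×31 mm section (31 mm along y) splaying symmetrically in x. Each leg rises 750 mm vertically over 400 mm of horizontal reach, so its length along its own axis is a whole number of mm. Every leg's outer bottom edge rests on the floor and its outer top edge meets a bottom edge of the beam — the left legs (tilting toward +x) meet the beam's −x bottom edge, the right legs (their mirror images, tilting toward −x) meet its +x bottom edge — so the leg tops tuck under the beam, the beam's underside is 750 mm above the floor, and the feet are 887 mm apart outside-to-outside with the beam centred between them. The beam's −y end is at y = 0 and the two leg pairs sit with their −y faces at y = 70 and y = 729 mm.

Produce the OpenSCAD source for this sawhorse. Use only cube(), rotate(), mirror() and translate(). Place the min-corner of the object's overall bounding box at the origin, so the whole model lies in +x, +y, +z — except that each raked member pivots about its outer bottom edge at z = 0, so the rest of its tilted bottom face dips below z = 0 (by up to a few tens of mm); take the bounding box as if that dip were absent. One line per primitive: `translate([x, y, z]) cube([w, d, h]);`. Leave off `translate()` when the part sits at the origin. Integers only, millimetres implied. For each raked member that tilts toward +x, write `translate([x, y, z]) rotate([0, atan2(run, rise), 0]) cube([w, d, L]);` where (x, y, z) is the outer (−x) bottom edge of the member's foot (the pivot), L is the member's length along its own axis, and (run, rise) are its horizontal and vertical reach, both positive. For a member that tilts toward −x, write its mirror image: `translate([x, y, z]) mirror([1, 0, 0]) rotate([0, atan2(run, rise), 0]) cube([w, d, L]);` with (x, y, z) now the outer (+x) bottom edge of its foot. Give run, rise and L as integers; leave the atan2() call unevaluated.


// leg length = √(400² + 750²) = 850
// right-leg outer foot x = 2·400 + 87 = 887
// beam min-corner = (400, 0, 750)
translate([400, 0, 750]) cube([87, 830, 51]);
translate([0, 70, 0]) rotate([0, atan2(400, 750), 0]) cube([36, 31, 850]);
translate([887, 70, 0]) mirror([1, 0, 0]) rotate([0, atan2(400, 750), 0]) cube([36, 31, 850]);
translate([0, 729, 0]) rotate([0, atan2(400, 750), 0]) cube([36, 31, 850]);
translate([887, 729, 0]) mirror([1, 0, 0]) rotate([0, atan2(400, 750), 0]) cube([36, 31, 850]);


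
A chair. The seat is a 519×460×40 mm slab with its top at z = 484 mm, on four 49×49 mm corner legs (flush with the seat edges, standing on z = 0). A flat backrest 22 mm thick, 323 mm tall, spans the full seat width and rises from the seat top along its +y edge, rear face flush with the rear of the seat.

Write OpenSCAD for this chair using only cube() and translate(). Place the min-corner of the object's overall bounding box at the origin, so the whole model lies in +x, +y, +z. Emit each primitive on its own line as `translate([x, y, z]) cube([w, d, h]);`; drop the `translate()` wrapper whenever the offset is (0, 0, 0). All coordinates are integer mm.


translate([0, 0, 444]) cube([519, 460, 40]);
cube([49, 49, 444]);
translate([470, 0, 0]) cube([49, 49, 444]);
translate([0, 411, 0]) cube([49, 49, 444]);
translate([470, 411, 0]) cube([49, 49, 444]);
translate([0, 438, 484]) cube([519, 22, 323]);


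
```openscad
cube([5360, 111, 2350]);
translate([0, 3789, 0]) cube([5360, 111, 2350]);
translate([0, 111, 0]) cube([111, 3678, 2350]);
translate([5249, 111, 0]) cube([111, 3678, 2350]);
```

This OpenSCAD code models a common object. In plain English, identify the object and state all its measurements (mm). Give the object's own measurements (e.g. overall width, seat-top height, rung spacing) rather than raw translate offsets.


The wall frame of a small rectangular building: four walls, each 2350 mm tall and 111 mm thick, enclosing a footprint 5360 mm (x) by 3900 mm (y) outside-to-outside, with no floor or roof. The front and back walls (the −y and +y sides) span the full width; the two side walls fit between them.


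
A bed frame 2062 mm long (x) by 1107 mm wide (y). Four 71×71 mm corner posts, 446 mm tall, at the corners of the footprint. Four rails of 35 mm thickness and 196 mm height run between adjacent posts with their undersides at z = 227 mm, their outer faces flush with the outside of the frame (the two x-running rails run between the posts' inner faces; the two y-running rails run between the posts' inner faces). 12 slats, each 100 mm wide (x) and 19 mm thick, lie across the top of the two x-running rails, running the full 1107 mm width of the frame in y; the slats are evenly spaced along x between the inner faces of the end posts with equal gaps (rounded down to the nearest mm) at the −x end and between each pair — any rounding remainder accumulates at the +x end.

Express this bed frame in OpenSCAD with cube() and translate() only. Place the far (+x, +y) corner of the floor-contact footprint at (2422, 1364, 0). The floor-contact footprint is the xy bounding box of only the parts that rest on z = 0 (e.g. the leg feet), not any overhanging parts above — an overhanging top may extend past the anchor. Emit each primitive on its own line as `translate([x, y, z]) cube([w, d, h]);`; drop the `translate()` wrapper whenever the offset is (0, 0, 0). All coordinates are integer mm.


translate([360, 257, 0]) cube([71, 71, 446]);
translate([360, 1293, 0]) cube([71, 71, 446]);
translate([2351, 257, 0]) cube([71, 71, 446]);
translate([2351, 1293, 0]) cube([71, 71, 446]);
translate([431, 257, 227]) cube([1920, 35, 196]);
translate([431, 1329, 227]) cube([1920, 35, 196]);
translate([360, 328, 227]) cube([35, 965, 196]);
translate([2387, 328, 227]) cube([35, 965, 196]);
translate([486, 257, 423]) cube([100, 1107, 19]);
translate([641, 257, 423]) cube([100, 1107, 19]);
translate([796, 257, 423]) cube([100, 1107, 19]);
translate([951, 257, 423]) cube([100, 1107, 19]);
translate([1106, 257, 423]) cube([100, 1107, 19]);
translate([1261, 257, 423]) cube([100, 1107, 19]);
translate([1416, 257, 423]) cube([100, 1107, 19]);
translate([1571, 257, 423]) cube([100, 1107, 19]);
translate([1726, 257, 423]) cube([100, 1107, 19]);
translate([1881, 257, 423]) cube([100, 1107, 19]);
translate([2036, 257, 423]) cube([100, 1107, 19]);
translate([2191, 257, 423]) cube([100, 1107, 19]);


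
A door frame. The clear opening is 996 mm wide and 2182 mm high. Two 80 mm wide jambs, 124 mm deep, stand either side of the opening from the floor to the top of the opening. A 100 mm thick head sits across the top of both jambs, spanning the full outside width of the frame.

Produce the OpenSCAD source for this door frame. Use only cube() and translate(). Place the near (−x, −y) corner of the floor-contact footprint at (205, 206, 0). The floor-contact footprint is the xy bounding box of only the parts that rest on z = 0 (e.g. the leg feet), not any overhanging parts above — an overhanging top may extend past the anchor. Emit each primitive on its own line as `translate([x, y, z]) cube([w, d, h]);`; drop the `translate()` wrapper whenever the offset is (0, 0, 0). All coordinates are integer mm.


translate([205, 206, 0]) cube([80, 124, 2182]);
translate([1281, 206, 0]) cube([80, 124, 2182]);
translate([205, 206, 2182]) cube([1156, 124, 100]);


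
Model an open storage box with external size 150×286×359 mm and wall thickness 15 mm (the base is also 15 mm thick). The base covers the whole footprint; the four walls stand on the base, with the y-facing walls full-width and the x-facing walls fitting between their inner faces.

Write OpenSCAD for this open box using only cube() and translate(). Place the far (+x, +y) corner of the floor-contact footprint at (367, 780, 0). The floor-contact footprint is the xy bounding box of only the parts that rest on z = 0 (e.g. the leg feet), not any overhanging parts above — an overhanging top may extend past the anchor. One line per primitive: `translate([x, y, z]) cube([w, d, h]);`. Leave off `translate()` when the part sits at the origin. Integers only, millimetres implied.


translate([217, 494, 0]) cube([150, 286, 15]);
translate([217, 494, 15]) cube([150, 15, 344]);
translate([217, 765, 15]) cube([150, 15, 344]);
translate([217, 509, 15]) cube([15, 256, 344]);
translate([352, 509, 15]) cube([15, 256, 344]);


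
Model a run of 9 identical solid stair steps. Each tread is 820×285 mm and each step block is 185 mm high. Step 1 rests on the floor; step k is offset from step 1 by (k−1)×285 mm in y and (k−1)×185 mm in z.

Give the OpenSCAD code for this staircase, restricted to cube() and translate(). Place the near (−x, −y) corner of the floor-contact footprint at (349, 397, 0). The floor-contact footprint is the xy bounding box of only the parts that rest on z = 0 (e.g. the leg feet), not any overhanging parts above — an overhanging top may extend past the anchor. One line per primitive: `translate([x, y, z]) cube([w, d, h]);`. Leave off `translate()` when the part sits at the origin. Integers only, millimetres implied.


translate([349, 397, 0]) cube([820, 285, 185]);
translate([349, 682, 185]) cube([820, 285, 185]);
translate([349, 967, 370]) cube([820, 285, 185]);
translate([349, 1252, 555]) cube([820, 285, 185]);
translate([349, 1537, 740]) cube([820, 285, 185]);
translate([349, 1822, 925]) cube([820, 285, 185]);
translate([349, 2107, 1110]) cube([820, 285, 185]);
translate([349, 2392, 1295]) cube([820, 285, 185]);
translate([349, 2677, 1480]) cube([820, 285, 185]);


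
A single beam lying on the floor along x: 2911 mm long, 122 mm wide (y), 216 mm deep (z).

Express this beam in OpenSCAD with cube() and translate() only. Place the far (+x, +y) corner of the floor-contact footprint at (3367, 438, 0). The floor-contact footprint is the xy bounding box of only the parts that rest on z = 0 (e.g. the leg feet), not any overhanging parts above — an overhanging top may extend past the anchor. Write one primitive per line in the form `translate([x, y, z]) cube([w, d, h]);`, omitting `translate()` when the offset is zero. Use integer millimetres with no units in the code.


translate([456, 316, 0]) cube([2911, 122, 216]);


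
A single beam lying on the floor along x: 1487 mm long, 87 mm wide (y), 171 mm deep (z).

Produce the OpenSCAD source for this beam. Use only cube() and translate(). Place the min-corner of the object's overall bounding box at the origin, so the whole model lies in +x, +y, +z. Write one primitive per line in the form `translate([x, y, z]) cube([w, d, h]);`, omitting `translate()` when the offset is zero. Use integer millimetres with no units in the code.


cube([1487, 87, 171]);


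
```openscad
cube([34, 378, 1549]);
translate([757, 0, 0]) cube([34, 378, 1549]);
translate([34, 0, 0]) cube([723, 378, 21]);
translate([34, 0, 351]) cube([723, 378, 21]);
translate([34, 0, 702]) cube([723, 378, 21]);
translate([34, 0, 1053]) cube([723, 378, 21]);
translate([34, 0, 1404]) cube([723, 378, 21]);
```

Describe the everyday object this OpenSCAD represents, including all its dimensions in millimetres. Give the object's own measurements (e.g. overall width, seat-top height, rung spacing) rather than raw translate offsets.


An open bookshelf. Two side panels, each 34 mm thick, 378 mm deep and 1549 mm tall, stand 791 mm apart (outside-to-outside). Between them sit 5 shelves, each 21 mm thick and 378 mm deep, spanning the full gap between the sides. The bottom shelf rests on the floor (its underside at z = 0) and the clear gap between one shelf's top and the next shelf's underside is 330 mm.


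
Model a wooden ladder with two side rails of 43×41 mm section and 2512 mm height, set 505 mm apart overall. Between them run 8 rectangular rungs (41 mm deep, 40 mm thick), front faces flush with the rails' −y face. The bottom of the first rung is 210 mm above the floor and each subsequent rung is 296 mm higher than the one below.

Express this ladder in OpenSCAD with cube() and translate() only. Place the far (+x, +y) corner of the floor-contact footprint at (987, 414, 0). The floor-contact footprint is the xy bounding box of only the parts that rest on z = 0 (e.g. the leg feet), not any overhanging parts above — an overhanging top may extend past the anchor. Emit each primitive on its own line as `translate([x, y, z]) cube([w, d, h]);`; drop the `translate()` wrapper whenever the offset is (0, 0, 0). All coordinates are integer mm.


translate([482, 373, 0]) cube([43, 41, 2512]);
translate([944, 373, 0]) cube([43, 41, 2512]);
translate([525, 373, 210]) cube([419, 41, 40]);
translate([525, 373, 506]) cube([419, 41, 40]);
translate([525, 373, 802]) cube([419, 41, 40]);
translate([525, 373, 1098]) cube([419, 41, 40]);
translate([525, 373, 1394]) cube([419, 41, 40]);
translate([525, 373, 1690]) cube([419, 41, 40]);
translate([525, 373, 1986]) cube([419, 41, 40]);
translate([525, 373, 2282]) cube([419, 41, 40]);


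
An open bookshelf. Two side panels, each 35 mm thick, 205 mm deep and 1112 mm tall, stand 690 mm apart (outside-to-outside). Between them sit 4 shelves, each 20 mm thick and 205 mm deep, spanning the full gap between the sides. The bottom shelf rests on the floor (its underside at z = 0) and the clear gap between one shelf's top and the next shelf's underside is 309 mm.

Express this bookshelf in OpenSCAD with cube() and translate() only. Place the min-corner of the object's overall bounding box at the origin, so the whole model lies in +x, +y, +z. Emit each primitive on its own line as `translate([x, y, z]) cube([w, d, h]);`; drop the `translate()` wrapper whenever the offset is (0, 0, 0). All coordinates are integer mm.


cube([35, 205, 1112]);
translate([655, 0, 0]) cube([35, 205, 1112]);
translate([35, 0, 0]) cube([620, 205, 20]);
translate([35, 0, 329]) cube([620, 205, 20]);
translate([35, 0, 658]) cube([620, 205, 20]);
translate([35, 0, 987]) cube([620, 205, 20]);


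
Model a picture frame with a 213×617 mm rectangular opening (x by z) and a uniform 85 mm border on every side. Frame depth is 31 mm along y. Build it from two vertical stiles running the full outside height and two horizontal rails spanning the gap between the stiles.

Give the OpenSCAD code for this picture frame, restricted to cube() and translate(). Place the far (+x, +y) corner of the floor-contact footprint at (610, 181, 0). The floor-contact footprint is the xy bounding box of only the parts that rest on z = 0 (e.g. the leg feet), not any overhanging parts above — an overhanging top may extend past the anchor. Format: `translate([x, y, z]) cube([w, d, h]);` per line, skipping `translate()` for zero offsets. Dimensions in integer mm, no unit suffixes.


translate([227, 150, 0]) cube([85, 31, 787]);
translate([525, 150, 0]) cube([85, 31, 787]);
translate([312, 150, 0]) cube([213, 31, 85]);
translate([312, 150, 702]) cube([213, 31, 85]);


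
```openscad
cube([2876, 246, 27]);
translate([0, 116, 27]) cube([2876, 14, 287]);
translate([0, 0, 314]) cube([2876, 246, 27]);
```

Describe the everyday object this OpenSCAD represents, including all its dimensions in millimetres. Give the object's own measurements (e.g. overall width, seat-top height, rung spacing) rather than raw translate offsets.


An I-beam lying along x, 2876 mm long. Overall section height 341 mm. Two flanges 246 mm wide (y) and 27 mm thick, one on the floor and one at the top; a web 14 mm thick runs between them, centred on the flange width.


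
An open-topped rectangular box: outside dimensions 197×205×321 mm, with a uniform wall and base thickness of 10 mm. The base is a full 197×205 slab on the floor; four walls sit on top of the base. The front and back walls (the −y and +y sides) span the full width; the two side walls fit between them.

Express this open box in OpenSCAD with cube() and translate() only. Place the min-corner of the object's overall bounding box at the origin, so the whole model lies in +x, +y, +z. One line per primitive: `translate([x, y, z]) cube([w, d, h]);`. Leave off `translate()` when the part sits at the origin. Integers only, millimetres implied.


cube([197, 205, 10]);
translate([0, 0, 10]) cube([197, 10, 311]);
translate([0, 195, 10]) cube([197, 10, 311]);
translate([0, 10, 10]) cube([10, 185, 311]);
translate([187, 10, 10]) cube([10, 185, 311]);


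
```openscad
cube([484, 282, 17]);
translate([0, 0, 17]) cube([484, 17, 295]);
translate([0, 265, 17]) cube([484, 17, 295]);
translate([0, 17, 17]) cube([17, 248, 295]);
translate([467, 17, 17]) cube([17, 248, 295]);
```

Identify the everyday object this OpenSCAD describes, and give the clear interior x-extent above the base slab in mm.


An open box. The internal width is 450 mm.

A 484×282 base slab with four walls standing on it — an open box. The base is 484 mm wide and the walls are 17 mm thick, so the internal width is 484 − 2 × 17 = 450 mm.


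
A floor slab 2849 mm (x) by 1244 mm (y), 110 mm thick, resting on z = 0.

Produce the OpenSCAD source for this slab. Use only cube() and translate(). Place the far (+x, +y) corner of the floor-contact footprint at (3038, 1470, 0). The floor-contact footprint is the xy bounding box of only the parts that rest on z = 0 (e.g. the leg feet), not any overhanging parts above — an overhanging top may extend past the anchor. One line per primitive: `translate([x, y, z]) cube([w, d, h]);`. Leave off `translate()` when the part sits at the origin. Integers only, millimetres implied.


translate([189, 226, 0]) cube([2849, 1244, 110]);


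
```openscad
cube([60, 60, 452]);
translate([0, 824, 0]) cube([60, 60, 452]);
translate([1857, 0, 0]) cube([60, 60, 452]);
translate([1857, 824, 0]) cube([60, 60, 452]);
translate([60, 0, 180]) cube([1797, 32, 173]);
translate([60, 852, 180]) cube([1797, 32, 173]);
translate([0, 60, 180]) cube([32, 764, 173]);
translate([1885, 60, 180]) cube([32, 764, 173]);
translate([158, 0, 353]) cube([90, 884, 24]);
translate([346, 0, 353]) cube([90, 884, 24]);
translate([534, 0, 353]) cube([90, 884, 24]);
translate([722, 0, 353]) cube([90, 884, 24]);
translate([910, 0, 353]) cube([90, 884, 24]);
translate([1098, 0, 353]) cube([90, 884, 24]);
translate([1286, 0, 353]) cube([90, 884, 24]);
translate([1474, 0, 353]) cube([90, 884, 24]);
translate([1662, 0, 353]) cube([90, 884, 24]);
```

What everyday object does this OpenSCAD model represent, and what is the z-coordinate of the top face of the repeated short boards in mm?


A bed frame. The slat-top height is 377 mm.

Four posts, four rails, and a row of slats — a bed frame. Slats sit on the rails at z = 180 + 173 = 353; with slat thickness 24, the top is 377 mm.


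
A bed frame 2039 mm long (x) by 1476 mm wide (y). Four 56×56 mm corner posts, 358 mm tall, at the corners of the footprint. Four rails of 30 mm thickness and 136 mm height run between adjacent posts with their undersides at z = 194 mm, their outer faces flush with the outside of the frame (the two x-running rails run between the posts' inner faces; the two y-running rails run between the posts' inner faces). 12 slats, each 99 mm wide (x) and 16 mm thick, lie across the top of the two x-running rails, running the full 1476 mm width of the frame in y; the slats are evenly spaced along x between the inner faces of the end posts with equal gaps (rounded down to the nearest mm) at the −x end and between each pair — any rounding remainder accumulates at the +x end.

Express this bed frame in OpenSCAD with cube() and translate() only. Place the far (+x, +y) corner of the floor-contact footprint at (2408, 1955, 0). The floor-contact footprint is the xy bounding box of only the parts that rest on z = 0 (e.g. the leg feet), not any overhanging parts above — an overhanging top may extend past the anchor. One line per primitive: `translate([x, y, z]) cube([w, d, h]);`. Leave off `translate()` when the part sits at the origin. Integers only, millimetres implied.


translate([369, 479, 0]) cube([56, 56, 358]);
translate([369, 1899, 0]) cube([56, 56, 358]);
translate([2352, 479, 0]) cube([56, 56, 358]);
translate([2352, 1899, 0]) cube([56, 56, 358]);
translate([425, 479, 194]) cube([1927, 30, 136]);
translate([425, 1925, 194]) cube([1927, 30, 136]);
translate([369, 535, 194]) cube([30, 1364, 136]);
translate([2378, 535, 194]) cube([30, 1364, 136]);
translate([481, 479, 330]) cube([99, 1476, 16]);
translate([636, 479, 330]) cube([99, 1476, 16]);
translate([791, 479, 330]) cube([99, 1476, 16]);
translate([946, 479, 330]) cube([99, 1476, 16]);
translate([1101, 479, 330]) cube([99, 1476, 16]);
translate([1256, 479, 330]) cube([99, 1476, 16]);
translate([1411, 479, 330]) cube([99, 1476, 16]);
translate([1566, 479, 330]) cube([99, 1476, 16]);
translate([1721, 479, 330]) cube([99, 1476, 16]);
translate([1876, 479, 330]) cube([99, 1476, 16]);
translate([2031, 479, 330]) cube([99, 1476, 16]);
translate([2186, 479, 330]) cube([99, 1476, 16]);


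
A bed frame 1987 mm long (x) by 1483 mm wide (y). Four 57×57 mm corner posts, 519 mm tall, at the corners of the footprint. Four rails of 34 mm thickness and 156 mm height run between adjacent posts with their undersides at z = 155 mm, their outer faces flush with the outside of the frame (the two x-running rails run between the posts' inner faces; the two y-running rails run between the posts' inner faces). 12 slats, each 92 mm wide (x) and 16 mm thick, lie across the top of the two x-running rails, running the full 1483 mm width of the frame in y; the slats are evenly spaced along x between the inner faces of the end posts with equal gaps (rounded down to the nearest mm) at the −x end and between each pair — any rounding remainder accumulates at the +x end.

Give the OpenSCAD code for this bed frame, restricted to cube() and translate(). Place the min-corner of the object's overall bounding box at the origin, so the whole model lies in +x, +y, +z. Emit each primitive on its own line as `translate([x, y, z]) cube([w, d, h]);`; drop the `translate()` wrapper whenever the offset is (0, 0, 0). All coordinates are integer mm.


cube([57, 57, 519]);
translate([0, 1426, 0]) cube([57, 57, 519]);
translate([1930, 0, 0]) cube([57, 57, 519]);
translate([1930, 1426, 0]) cube([57, 57, 519]);
translate([57, 0, 155]) cube([1873, 34, 156]);
translate([57, 1449, 155]) cube([1873, 34, 156]);
translate([0, 57, 155]) cube([34, 1369, 156]);
translate([1953, 57, 155]) cube([34, 1369, 156]);
translate([116, 0, 311]) cube([92, 1483, 16]);
translate([267, 0, 311]) cube([92, 1483, 16]);
translate([418, 0, 311]) cube([92, 1483, 16]);
translate([569, 0, 311]) cube([92, 1483, 16]);
translate([720, 0, 311]) cube([92, 1483, 16]);
translate([871, 0, 311]) cube([92, 1483, 16]);
translate([1022, 0, 311]) cube([92, 1483, 16]);
translate([1173, 0, 311]) cube([92, 1483, 16]);
translate([1324, 0, 311]) cube([92, 1483, 16]);
translate([1475, 0, 311]) cube([92, 1483, 16]);
translate([1626, 0, 311]) cube([92, 1483, 16]);
translate([1777, 0, 311]) cube([92, 1483, 16]);


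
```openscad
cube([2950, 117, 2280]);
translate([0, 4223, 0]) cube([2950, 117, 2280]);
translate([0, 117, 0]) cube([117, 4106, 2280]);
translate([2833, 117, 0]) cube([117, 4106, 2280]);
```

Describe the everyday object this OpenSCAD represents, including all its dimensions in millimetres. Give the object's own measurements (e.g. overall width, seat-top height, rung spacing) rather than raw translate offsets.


The wall frame of a small rectangular building: four walls, each 2280 mm tall and 117 mm thick, enclosing a footprint 2950 mm (x) by 4340 mm (y) outside-to-outside, with no floor or roof. The front and back walls (the −y and +y sides) span the full width; the two side walls fit between them.


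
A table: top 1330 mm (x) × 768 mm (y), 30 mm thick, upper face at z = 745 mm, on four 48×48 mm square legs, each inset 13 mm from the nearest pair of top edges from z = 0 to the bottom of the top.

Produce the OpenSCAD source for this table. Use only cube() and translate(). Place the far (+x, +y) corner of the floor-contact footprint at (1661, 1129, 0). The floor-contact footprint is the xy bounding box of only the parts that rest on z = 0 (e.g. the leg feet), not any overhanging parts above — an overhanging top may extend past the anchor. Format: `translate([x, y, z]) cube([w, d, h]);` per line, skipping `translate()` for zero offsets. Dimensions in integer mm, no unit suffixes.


translate([344, 374, 715]) cube([1330, 768, 30]);
translate([357, 387, 0]) cube([48, 48, 715]);
translate([1613, 387, 0]) cube([48, 48, 715]);
translate([357, 1081, 0]) cube([48, 48, 715]);
translate([1613, 1081, 0]) cube([48, 48, 715]);


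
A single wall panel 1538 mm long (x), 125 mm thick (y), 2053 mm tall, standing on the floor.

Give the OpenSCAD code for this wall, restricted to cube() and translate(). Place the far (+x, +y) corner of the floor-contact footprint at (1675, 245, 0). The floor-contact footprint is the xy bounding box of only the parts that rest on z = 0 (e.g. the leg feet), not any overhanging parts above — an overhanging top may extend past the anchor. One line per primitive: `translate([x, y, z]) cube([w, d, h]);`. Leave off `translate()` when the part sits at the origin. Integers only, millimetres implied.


translate([137, 120, 0]) cube([1538, 125, 2053]);


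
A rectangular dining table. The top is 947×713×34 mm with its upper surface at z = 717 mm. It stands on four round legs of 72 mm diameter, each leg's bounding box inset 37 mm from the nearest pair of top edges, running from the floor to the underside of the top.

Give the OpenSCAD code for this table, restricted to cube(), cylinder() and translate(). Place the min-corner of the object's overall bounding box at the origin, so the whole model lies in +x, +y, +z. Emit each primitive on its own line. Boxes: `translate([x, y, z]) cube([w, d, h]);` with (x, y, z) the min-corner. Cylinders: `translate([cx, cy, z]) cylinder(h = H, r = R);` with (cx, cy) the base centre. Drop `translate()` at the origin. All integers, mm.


// leg_h = 717 - 34 = 683
translate([0, 0, 683]) cube([947, 713, 34]);
translate([73, 73, 0]) cylinder(h = 683, r = 36);
translate([874, 73, 0]) cylinder(h = 683, r = 36);
translate([73, 640, 0]) cylinder(h = 683, r = 36);
translate([874, 640, 0]) cylinder(h = 683, r = 36);


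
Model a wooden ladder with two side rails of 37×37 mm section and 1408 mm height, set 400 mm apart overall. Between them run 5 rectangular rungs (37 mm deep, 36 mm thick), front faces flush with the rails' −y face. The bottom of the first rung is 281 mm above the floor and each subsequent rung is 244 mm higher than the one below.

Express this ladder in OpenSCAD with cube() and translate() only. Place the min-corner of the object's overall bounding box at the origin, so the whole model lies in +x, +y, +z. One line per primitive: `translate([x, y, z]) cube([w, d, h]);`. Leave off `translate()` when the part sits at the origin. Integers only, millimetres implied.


cube([37, 37, 1408]);
translate([363, 0, 0]) cube([37, 37, 1408]);
translate([37, 0, 281]) cube([326, 37, 36]);
translate([37, 0, 525]) cube([326, 37, 36]);
translate([37, 0, 769]) cube([326, 37, 36]);
translate([37, 0, 1013]) cube([326, 37, 36]);
translate([37, 0, 1257]) cube([326, 37, 36]);


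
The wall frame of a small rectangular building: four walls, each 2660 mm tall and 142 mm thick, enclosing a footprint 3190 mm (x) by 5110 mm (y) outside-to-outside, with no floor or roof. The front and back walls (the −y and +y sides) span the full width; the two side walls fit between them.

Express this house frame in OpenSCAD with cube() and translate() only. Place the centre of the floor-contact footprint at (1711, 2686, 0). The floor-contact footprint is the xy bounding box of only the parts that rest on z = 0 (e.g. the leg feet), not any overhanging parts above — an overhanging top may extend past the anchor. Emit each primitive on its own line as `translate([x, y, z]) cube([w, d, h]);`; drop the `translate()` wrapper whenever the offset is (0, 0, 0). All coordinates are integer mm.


translate([116, 131, 0]) cube([3190, 142, 2660]);
translate([116, 5099, 0]) cube([3190, 142, 2660]);
translate([116, 273, 0]) cube([142, 4826, 2660]);
translate([3164, 273, 0]) cube([142, 4826, 2660]);


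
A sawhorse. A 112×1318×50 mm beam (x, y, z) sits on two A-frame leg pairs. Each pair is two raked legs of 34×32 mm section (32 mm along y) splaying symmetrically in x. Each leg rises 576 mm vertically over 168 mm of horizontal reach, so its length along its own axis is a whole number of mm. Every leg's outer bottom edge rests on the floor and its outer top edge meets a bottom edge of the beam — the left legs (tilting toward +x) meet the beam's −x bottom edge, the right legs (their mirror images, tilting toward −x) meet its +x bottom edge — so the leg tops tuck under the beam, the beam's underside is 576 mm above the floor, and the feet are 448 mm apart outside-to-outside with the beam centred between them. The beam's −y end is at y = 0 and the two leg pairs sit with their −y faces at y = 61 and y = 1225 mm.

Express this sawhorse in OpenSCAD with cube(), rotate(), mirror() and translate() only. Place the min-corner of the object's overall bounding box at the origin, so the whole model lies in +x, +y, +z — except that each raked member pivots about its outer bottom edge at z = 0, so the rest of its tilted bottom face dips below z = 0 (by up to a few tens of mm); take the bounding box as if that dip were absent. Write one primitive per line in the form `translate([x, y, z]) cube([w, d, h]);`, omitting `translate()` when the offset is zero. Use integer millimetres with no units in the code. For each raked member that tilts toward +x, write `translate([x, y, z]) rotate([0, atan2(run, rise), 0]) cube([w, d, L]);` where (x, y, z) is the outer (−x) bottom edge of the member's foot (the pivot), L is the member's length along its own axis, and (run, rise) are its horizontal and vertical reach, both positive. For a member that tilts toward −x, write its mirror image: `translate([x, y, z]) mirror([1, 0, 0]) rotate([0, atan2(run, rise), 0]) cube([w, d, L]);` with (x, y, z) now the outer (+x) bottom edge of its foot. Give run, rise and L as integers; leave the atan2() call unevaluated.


translate([168, 0, 576]) cube([112, 1318, 50]);
translate([0, 61, 0]) rotate([0, atan2(168, 576), 0]) cube([34, 32, 600]);
translate([448, 61, 0]) mirror([1, 0, 0]) rotate([0, atan2(168, 576), 0]) cube([34, 32, 600]);
translate([0, 1225, 0]) rotate([0, atan2(168, 576), 0]) cube([34, 32, 600]);
translate([448, 1225, 0]) mirror([1, 0, 0]) rotate([0, atan2(168, 576), 0]) cube([34, 32, 600]);
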